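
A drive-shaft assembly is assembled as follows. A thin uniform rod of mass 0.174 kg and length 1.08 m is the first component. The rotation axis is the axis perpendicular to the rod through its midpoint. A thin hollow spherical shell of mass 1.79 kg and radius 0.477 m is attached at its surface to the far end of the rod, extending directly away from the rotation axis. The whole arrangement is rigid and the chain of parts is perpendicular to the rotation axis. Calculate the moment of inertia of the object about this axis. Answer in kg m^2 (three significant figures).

2.14

Thin rod: I_cm = (1/12)ML² = (1/12)(0.174)(1.08)² = 0.016913 kg m^2; axis through the centre, so I = 0.016913 kg m^2.
Spherical shell: I_cm = (2/3)MR² = (2/3)(1.79)(0.477)² = 0.27152 kg m^2; centre at d = 0.54 + 0.477 = 1.017 m, so the parallel axis theorem gives I = 0.27152 + (1.79)(1.017)² = 2.1229 kg m^2.
Total I = 0.016913 + 2.1229 = 2.1398 kg m^2.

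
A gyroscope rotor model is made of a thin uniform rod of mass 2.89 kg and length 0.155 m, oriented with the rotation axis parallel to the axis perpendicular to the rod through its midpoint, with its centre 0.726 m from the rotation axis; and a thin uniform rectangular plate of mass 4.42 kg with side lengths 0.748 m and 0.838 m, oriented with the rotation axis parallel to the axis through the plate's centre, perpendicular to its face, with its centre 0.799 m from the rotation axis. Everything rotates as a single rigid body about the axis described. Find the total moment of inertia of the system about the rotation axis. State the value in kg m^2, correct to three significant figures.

4.82

Thin rod: I_cm = (1/12)ML² = (1/12)(2.89)(0.155)² = 0.005786 kg m^2; centre at d = 0.726 m, so the parallel axis theorem gives I = 0.005786 + (2.89)(0.726)² = 1.529 kg m^2.
Rectangular plate: I_cm = (1/12)M(a²+b²) = (1/12)(4.42)[(0.748)² + (0.838)²] = 0.46474 kg m^2; centre at d = 0.799 m, so the parallel axis theorem gives I = 0.46474 + (4.42)(0.799)² = 3.2865 kg m^2.
Total I = 1.529 + 3.2865 = 4.8155 kg m^2.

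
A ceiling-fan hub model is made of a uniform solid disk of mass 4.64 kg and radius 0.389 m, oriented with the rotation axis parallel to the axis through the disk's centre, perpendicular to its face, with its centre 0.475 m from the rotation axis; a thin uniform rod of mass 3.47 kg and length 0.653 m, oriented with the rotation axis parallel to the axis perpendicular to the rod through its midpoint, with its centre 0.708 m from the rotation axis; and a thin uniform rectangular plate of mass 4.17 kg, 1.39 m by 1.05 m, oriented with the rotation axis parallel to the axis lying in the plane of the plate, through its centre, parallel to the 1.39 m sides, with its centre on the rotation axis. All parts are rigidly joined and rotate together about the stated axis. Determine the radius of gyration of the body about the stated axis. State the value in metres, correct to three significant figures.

Solid disk: I_cm = (1/2)MR² = (1/2)(4.64)(0.389)² = 0.35106 kg m^2; centre at d = 0.475 m, so I = I_cm + Md² gives I = 0.35106 + (4.64)(0.475)² = 1.398 kg m^2.
Thin rod: I_cm = (1/12)ML² = (1/12)(3.47)(0.653)² = 0.1233 kg m^2; centre at d = 0.708 m, so I = I_cm + Md² gives I = 0.1233 + (3.47)(0.708)² = 1.8627 kg m^2.
Rectangular plate: I_cm = (1/12)Mb² = (1/12)(4.17)(1.05)² = 0.38312 kg m^2; axis through the centre, so I = 0.38312 kg m^2.
Total I = 3.6438 kg m^2; total mass M = 12.28 kg.
k = √(I/M) = √(3.6438/12.28) = 0.54472 m.

0.545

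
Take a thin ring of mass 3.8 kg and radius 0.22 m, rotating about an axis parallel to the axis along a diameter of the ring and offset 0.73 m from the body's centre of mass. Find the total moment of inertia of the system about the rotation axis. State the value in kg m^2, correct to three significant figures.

I_cm = (1/2)MR² = (1/2)(3.8)(0.22)² = 0.09196 kg m^2; centre at d = 0.73 m, so the parallel axis theorem gives I = 0.09196 + (3.8)(0.73)² = 2.117 kg m^2.

2.12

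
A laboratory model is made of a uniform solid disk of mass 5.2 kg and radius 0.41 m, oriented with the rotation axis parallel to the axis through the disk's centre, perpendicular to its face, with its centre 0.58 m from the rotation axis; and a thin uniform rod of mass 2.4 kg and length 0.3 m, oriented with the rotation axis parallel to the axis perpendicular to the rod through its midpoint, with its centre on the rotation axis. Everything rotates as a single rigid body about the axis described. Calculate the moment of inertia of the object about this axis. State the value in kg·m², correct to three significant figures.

2.20

Solid disk: I_cm = (1/2)MR² = (1/2)(5.2)(0.41)² = 0.43706 kg·m²; centre at d = 0.58 m, so the parallel axis theorem gives I = 0.43706 + (5.2)(0.58)² = 2.1863 kg·m².
Thin rod: I_cm = (1/12)ML² = (1/12)(2.4)(0.3)² = 0.018 kg·m²; axis through the centre, so I = 0.018 kg·m².
Total I = 2.1863 + 0.018 = 2.2043 kg·m².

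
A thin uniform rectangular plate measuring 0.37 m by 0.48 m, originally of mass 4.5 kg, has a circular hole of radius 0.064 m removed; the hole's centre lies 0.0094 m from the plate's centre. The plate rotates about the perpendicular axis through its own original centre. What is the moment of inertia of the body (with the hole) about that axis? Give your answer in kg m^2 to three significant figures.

Unpierced body about its centre: I₀ = (1/12)M(a²+b²) = (1/12)(4.5)[(0.37)² + (0.48)²] = 0.13774 kg m^2.
The removed disk has mass m = M·πr²/(ab) = (4.5)·π(0.064)²/(0.37·0.48) = 0.32605 kg (same uniform areal density).
Its moment of inertia about the rotation axis (parallel-axis theorem): I_hole = (1/2)mr² + md² = (1/2)(0.32605)(0.064)² + (0.32605)(0.0094)² = 0.00069655 kg m^2.
Treating the hole as negative mass, I = I₀ − I_hole = 0.13774 − 0.00069655 = 0.13704 kg m^2.

0.137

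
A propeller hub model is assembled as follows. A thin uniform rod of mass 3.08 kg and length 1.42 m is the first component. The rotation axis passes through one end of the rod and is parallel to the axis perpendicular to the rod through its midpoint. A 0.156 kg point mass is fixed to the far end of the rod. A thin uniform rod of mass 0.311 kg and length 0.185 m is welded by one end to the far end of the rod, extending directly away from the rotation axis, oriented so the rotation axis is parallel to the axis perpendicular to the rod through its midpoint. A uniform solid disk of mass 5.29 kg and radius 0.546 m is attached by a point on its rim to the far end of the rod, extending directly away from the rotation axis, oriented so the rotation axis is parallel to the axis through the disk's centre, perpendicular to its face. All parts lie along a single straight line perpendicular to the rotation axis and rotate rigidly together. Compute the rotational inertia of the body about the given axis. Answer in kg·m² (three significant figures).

Thin rod: I_cm = (1/12)ML² = (1/12)(3.08)(1.42)² = 0.51754 kg·m²; centre at d = 0.71 m, so the parallel axis theorem gives I = 0.51754 + (3.08)(0.71)² = 2.0702 kg·m².
Point mass: I_cm = 0; centre at d = 0.71 + 0.71 = 1.42 m, so the parallel axis theorem gives I = 0 + (0.156)(1.42)² = 0.31456 kg·m².
Thin rod: I_cm = (1/12)ML² = (1/12)(0.311)(0.185)² = 0.000887 kg·m²; centre at d = 0.71 + 0.71 + 0.0925 = 1.5125 m, so the parallel axis theorem gives I = 0.000887 + (0.311)(1.5125)² = 0.71235 kg·m².
Solid disk: I_cm = (1/2)MR² = (1/2)(5.29)(0.546)² = 0.78852 kg·m²; centre at d = 0.71 + 0.71 + 0.0925 + 0.0925 + 0.546 = 2.151 m, so the parallel axis theorem gives I = 0.78852 + (5.29)(2.151)² = 25.264 kg·m².
Total I = 2.0702 + 0.31456 + 0.71235 + 25.264 = 28.361 kg·m².

28.4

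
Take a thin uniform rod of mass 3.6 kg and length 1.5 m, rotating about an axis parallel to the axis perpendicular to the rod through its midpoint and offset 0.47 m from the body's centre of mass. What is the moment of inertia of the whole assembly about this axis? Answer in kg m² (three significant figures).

1.47

I_cm = (1/12)ML² = (1/12)(3.6)(1.5)² = 0.675 kg m²; centre at d = 0.47 m, so I = I_cm + Md² gives I = 0.675 + (3.6)(0.47)² = 1.4702 kg m².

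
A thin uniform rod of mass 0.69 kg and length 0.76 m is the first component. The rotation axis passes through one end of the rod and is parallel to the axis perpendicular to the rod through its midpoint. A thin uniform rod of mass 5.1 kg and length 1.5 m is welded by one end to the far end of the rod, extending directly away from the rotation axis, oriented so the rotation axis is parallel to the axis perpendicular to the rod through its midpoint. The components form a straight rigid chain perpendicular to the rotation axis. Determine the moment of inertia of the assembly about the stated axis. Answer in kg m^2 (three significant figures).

12.7

Thin rod: I_cm = (1/12)ML² = (1/12)(0.69)(0.76)² = 0.033212 kg m^2; centre at d = 0.38 m, so I = I_cm + Md² gives I = 0.033212 + (0.69)(0.38)² = 0.13285 kg m^2.
Thin rod: I_cm = (1/12)ML² = (1/12)(5.1)(1.5)² = 0.95625 kg m^2; centre at d = 0.38 + 0.38 + 0.75 = 1.51 m, so I = I_cm + Md² gives I = 0.95625 + (5.1)(1.51)² = 12.585 kg m^2.
Total I = 0.13285 + 12.585 = 12.718 kg m^2.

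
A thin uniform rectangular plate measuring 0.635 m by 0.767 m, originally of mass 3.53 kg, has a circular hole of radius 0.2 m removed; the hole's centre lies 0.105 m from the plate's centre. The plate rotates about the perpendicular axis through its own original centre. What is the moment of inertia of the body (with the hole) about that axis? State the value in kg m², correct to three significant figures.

Unpierced body about its centre: I₀ = (1/12)M(a²+b²) = (1/12)(3.53)[(0.635)² + (0.767)²] = 0.29167 kg m².
The removed disk has mass m = M·πr²/(ab) = (3.53)·π(0.2)²/(0.635·0.767) = 0.91078 kg (same uniform areal density).
Its moment of inertia about the rotation axis (parallel-axis theorem): I_hole = (1/2)mr² + md² = (1/2)(0.91078)(0.2)² + (0.91078)(0.105)² = 0.028257 kg m².
Treating the hole as negative mass, I = I₀ − I_hole = 0.29167 − 0.028257 = 0.26341 kg m².

0.263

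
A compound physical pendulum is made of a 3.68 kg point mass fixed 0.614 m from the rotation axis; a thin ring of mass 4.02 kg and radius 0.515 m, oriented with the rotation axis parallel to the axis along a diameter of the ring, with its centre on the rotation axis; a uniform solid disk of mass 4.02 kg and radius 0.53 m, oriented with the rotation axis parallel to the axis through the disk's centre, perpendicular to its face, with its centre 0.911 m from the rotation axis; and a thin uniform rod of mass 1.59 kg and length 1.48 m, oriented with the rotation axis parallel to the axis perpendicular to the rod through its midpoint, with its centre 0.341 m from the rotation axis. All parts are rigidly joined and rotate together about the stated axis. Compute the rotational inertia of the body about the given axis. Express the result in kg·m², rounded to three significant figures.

6.30

Point mass: I_cm = 0; centre at d = 0.614 m, so I = I_cm + Md² gives I = 0 + (3.68)(0.614)² = 1.3873 kg·m².
Thin ring: I_cm = (1/2)MR² = (1/2)(4.02)(0.515)² = 0.5331 kg·m²; axis through the centre, so I = 0.5331 kg·m².
Solid disk: I_cm = (1/2)MR² = (1/2)(4.02)(0.53)² = 0.56461 kg·m²; centre at d = 0.911 m, so I = I_cm + Md² gives I = 0.56461 + (4.02)(0.911)² = 3.9009 kg·m².
Thin rod: I_cm = (1/12)ML² = (1/12)(1.59)(1.48)² = 0.29023 kg·m²; centre at d = 0.341 m, so I = I_cm + Md² gives I = 0.29023 + (1.59)(0.341)² = 0.47511 kg·m².
Total I = 1.3873 + 0.5331 + 3.9009 + 0.47511 = 6.2965 kg·m².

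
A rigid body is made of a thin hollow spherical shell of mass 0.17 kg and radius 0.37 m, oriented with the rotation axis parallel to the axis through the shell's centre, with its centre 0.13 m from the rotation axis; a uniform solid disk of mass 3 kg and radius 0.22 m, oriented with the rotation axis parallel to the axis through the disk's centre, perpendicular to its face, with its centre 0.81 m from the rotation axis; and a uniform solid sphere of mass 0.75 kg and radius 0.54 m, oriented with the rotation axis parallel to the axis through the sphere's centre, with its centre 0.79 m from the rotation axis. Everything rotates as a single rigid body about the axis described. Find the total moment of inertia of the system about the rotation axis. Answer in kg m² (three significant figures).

Spherical shell: I_cm = (2/3)MR² = (2/3)(0.17)(0.37)² = 0.015515 kg m²; centre at d = 0.13 m, so I = I_cm + Md² gives I = 0.015515 + (0.17)(0.13)² = 0.018388 kg m².
Solid disk: I_cm = (1/2)MR² = (1/2)(3)(0.22)² = 0.0726 kg m²; centre at d = 0.81 m, so I = I_cm + Md² gives I = 0.0726 + (3)(0.81)² = 2.0409 kg m².
Solid sphere: I_cm = (2/5)MR² = (2/5)(0.75)(0.54)² = 0.08748 kg m²; centre at d = 0.79 m, so I = I_cm + Md² gives I = 0.08748 + (0.75)(0.79)² = 0.55556 kg m².
Total I = 0.018388 + 2.0409 + 0.55556 = 2.6148 kg m².

2.61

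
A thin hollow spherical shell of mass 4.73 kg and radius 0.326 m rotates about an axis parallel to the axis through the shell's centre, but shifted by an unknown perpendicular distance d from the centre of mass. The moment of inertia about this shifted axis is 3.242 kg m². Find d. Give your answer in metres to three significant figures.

About the centre-of-mass axis, I_cm = (2/3)MR² = (2/3)(4.73)(0.326)² = 0.33512 kg m².
Parallel axis theorem: I = I_cm + Md², so Md² = 3.242 − 0.33512 = 2.9069 kg m².
d = √(2.9069 / 4.73) = 0.78394 m.

0.784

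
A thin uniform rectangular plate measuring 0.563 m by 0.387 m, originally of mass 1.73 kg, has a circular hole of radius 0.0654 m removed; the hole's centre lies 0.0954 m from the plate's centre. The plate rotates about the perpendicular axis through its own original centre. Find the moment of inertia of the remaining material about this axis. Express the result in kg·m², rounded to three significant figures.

0.0661

Unpierced body about its centre: I₀ = (1/12)M(a²+b²) = (1/12)(1.73)[(0.563)² + (0.387)²] = 0.067288 kg·m².
The removed disk has mass m = M·πr²/(ab) = (1.73)·π(0.0654)²/(0.563·0.387) = 0.10669 kg (same uniform areal density).
Its moment of inertia about the rotation axis (parallel-axis theorem): I_hole = (1/2)mr² + md² = (1/2)(0.10669)(0.0654)² + (0.10669)(0.0954)² = 0.0011992 kg·m².
Treating the hole as negative mass, I = I₀ − I_hole = 0.067288 − 0.0011992 = 0.066089 kg·m².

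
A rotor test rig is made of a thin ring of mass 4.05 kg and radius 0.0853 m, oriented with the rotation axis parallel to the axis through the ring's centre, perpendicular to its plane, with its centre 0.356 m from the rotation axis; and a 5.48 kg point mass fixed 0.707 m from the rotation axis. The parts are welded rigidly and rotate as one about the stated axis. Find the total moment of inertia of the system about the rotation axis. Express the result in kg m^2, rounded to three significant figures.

3.28

Thin ring: I_cm = MR² = (4.05)(0.0853)² = 0.029468 kg m^2; centre at d = 0.356 m, so I = I_cm + Md² gives I = 0.029468 + (4.05)(0.356)² = 0.54275 kg m^2.
Point mass: I_cm = 0; centre at d = 0.707 m, so I = I_cm + Md² gives I = 0 + (5.48)(0.707)² = 2.7392 kg m^2.
Total I = 0.54275 + 2.7392 = 3.2819 kg m^2.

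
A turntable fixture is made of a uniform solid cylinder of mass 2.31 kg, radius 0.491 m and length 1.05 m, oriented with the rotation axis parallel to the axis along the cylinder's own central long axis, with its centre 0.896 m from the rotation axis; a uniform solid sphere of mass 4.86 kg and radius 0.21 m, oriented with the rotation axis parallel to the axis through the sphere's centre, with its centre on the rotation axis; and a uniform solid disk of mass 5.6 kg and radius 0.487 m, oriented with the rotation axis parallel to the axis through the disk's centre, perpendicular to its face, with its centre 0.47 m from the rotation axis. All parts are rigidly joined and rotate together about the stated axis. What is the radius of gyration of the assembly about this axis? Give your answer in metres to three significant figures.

Solid cylinder: I_cm = (1/2)MR² = (1/2)(2.31)(0.491)² = 0.27845 kg m^2; centre at d = 0.896 m, so the parallel axis theorem gives I = 0.27845 + (2.31)(0.896)² = 2.133 kg m^2.
Solid sphere: I_cm = (2/5)MR² = (2/5)(4.86)(0.21)² = 0.08573 kg m^2; axis through the centre, so I = 0.08573 kg m^2.
Solid disk: I_cm = (1/2)MR² = (1/2)(5.6)(0.487)² = 0.66407 kg m^2; centre at d = 0.47 m, so the parallel axis theorem gives I = 0.66407 + (5.6)(0.47)² = 1.9011 kg m^2.
Total I = 4.1198 kg m^2; total mass M = 12.77 kg.
k = √(I/M) = √(4.1198/12.77) = 0.56799 m.

0.568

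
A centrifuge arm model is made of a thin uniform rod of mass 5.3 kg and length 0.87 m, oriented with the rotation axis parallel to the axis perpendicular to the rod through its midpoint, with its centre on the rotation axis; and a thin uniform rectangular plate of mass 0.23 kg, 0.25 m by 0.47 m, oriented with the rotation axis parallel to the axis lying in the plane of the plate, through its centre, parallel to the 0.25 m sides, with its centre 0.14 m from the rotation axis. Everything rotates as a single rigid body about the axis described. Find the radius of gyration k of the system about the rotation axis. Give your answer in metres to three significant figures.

0.249

Thin rod: I_cm = (1/12)ML² = (1/12)(5.3)(0.87)² = 0.3343 kg m²; axis through the centre, so I = 0.3343 kg m².
Rectangular plate: I_cm = (1/12)Mb² = (1/12)(0.23)(0.47)² = 0.0042339 kg m²; centre at d = 0.14 m, so the parallel axis theorem gives I = 0.0042339 + (0.23)(0.14)² = 0.0087419 kg m².
Total I = 0.34304 kg m²; total mass M = 5.53 kg.
k = √(I/M) = √(0.34304/5.53) = 0.24906 m.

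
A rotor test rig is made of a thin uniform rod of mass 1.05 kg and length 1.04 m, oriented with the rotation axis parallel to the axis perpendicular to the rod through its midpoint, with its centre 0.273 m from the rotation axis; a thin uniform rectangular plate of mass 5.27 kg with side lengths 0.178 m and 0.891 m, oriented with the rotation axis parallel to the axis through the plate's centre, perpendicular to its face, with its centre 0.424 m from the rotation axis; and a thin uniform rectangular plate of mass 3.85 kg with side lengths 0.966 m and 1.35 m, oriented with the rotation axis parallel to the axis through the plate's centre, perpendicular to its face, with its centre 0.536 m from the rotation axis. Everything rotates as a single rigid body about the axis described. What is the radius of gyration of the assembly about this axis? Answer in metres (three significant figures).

Thin rod: I_cm = (1/12)ML² = (1/12)(1.05)(1.04)² = 0.09464 kg m²; centre at d = 0.273 m, so I = I_cm + Md² gives I = 0.09464 + (1.05)(0.273)² = 0.1729 kg m².
Rectangular plate: I_cm = (1/12)M(a²+b²) = (1/12)(5.27)[(0.178)² + (0.891)²] = 0.36256 kg m²; centre at d = 0.424 m, so I = I_cm + Md² gives I = 0.36256 + (5.27)(0.424)² = 1.31 kg m².
Rectangular plate: I_cm = (1/12)M(a²+b²) = (1/12)(3.85)[(0.966)² + (1.35)²] = 0.88411 kg m²; centre at d = 0.536 m, so I = I_cm + Md² gives I = 0.88411 + (3.85)(0.536)² = 1.9902 kg m².
Total I = 3.4731 kg m²; total mass M = 10.17 kg.
k = √(I/M) = √(3.4731/10.17) = 0.58438 m.

0.584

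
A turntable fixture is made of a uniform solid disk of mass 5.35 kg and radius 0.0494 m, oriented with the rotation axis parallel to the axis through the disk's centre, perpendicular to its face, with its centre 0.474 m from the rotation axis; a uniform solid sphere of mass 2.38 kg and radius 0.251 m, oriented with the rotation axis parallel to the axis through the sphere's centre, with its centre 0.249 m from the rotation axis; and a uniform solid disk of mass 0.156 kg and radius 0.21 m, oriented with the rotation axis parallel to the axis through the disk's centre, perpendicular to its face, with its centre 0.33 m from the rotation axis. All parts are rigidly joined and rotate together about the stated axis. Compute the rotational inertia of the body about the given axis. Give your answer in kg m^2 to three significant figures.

1.44

Solid disk: I_cm = (1/2)MR² = (1/2)(5.35)(0.0494)² = 0.006528 kg m^2; centre at d = 0.474 m, so the parallel axis theorem gives I = 0.006528 + (5.35)(0.474)² = 1.2085 kg m^2.
Solid sphere: I_cm = (2/5)MR² = (2/5)(2.38)(0.251)² = 0.059977 kg m^2; centre at d = 0.249 m, so the parallel axis theorem gives I = 0.059977 + (2.38)(0.249)² = 0.20754 kg m^2.
Solid disk: I_cm = (1/2)MR² = (1/2)(0.156)(0.21)² = 0.0034398 kg m^2; centre at d = 0.33 m, so the parallel axis theorem gives I = 0.0034398 + (0.156)(0.33)² = 0.020428 kg m^2.
Total I = 1.2085 + 0.20754 + 0.020428 = 1.4365 kg m^2.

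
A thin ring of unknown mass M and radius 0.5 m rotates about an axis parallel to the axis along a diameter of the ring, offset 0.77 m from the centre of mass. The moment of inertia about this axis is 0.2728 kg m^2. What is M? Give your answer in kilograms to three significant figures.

I = I_cm + Md² = (1/2)MR² + Md² = M·[0.5·(0.5)² + (0.77)²] = M·0.7179.
So M = 0.2728 / 0.7179 = 0.38 kg.

0.380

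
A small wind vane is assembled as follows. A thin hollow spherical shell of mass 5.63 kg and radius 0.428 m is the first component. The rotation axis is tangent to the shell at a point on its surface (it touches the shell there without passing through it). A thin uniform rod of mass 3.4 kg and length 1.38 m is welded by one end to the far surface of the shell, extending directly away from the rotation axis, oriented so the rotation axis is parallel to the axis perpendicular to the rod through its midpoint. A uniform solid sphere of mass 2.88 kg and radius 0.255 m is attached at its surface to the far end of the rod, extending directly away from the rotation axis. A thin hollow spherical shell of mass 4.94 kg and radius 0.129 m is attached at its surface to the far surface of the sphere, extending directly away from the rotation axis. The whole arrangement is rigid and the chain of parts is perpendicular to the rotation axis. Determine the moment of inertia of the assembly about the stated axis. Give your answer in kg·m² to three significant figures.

Spherical shell: I_cm = (2/3)MR² = (2/3)(5.63)(0.428)² = 0.68755 kg·m²; centre at d = 0.428 m, so the parallel axis theorem gives I = 0.68755 + (5.63)(0.428)² = 1.7189 kg·m².
Thin rod: I_cm = (1/12)ML² = (1/12)(3.4)(1.38)² = 0.53958 kg·m²; centre at d = 0.428 + 0.428 + 0.69 = 1.546 m, so the parallel axis theorem gives I = 0.53958 + (3.4)(1.546)² = 8.666 kg·m².
Solid sphere: I_cm = (2/5)MR² = (2/5)(2.88)(0.255)² = 0.074909 kg·m²; centre at d = 0.428 + 0.428 + 0.69 + 0.69 + 0.255 = 2.491 m, so the parallel axis theorem gives I = 0.074909 + (2.88)(2.491)² = 17.946 kg·m².
Spherical shell: I_cm = (2/3)MR² = (2/3)(4.94)(0.129)² = 0.054804 kg·m²; centre at d = 0.428 + 0.428 + 0.69 + 0.69 + 0.255 + 0.255 + 0.129 = 2.875 m, so the parallel axis theorem gives I = 0.054804 + (4.94)(2.875)² = 40.887 kg·m².
Total I = 1.7189 + 8.666 + 17.946 + 40.887 = 69.217 kg·m².

69.2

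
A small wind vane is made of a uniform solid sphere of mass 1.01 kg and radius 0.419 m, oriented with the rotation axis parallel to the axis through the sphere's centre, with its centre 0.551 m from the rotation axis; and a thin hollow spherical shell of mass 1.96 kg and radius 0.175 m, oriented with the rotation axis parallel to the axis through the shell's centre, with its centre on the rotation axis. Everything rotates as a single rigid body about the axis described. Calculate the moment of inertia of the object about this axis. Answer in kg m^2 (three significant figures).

Solid sphere: I_cm = (2/5)MR² = (2/5)(1.01)(0.419)² = 0.070927 kg m^2; centre at d = 0.551 m, so the parallel axis theorem gives I = 0.070927 + (1.01)(0.551)² = 0.37756 kg m^2.
Spherical shell: I_cm = (2/3)MR² = (2/3)(1.96)(0.175)² = 0.040017 kg m^2; axis through the centre, so I = 0.040017 kg m^2.
Total I = 0.37756 + 0.040017 = 0.41758 kg m^2.

0.418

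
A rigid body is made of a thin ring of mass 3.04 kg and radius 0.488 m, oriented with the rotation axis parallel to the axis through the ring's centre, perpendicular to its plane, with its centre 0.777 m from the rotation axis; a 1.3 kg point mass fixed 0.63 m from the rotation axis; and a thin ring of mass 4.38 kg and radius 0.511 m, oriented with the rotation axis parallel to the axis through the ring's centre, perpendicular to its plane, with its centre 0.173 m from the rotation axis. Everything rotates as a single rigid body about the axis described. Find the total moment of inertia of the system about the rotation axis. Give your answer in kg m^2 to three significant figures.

4.35

Thin ring: I_cm = MR² = (3.04)(0.488)² = 0.72396 kg m^2; centre at d = 0.777 m, so the parallel axis theorem gives I = 0.72396 + (3.04)(0.777)² = 2.5593 kg m^2.
Point mass: I_cm = 0; centre at d = 0.63 m, so the parallel axis theorem gives I = 0 + (1.3)(0.63)² = 0.51597 kg m^2.
Thin ring: I_cm = MR² = (4.38)(0.511)² = 1.1437 kg m^2; centre at d = 0.173 m, so the parallel axis theorem gives I = 1.1437 + (4.38)(0.173)² = 1.2748 kg m^2.
Total I = 2.5593 + 0.51597 + 1.2748 = 4.3501 kg m^2.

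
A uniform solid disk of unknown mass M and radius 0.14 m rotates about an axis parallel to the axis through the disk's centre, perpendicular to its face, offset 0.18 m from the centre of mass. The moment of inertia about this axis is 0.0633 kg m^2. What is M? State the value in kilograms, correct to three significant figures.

1.50

I = I_cm + Md² = (1/2)MR² + Md² = M·[0.5·(0.14)² + (0.18)²] = M·0.0422.
So M = 0.0633 / 0.0422 = 1.5 kg.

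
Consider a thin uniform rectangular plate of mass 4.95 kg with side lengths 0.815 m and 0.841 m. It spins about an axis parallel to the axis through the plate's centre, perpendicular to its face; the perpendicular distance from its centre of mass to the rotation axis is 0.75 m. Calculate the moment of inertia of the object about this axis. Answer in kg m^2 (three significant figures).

I_cm = (1/12)M(a²+b²) = (1/12)(4.95)[(0.815)² + (0.841)²] = 0.56575 kg m^2; centre at d = 0.75 m, so the parallel axis theorem gives I = 0.56575 + (4.95)(0.75)² = 3.3501 kg m^2.

3.35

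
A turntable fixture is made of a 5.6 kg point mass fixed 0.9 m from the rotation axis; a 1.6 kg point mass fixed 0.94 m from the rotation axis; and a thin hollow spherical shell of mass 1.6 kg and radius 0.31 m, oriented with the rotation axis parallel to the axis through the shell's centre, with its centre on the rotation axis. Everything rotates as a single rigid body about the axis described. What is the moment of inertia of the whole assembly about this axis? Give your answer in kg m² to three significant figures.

6.05

Point mass: I_cm = 0; centre at d = 0.9 m, so I = I_cm + Md² gives I = 0 + (5.6)(0.9)² = 4.536 kg m².
Point mass: I_cm = 0; centre at d = 0.94 m, so I = I_cm + Md² gives I = 0 + (1.6)(0.94)² = 1.4138 kg m².
Spherical shell: I_cm = (2/3)MR² = (2/3)(1.6)(0.31)² = 0.10251 kg m²; axis through the centre, so I = 0.10251 kg m².
Total I = 4.536 + 1.4138 + 0.10251 = 6.0523 kg m².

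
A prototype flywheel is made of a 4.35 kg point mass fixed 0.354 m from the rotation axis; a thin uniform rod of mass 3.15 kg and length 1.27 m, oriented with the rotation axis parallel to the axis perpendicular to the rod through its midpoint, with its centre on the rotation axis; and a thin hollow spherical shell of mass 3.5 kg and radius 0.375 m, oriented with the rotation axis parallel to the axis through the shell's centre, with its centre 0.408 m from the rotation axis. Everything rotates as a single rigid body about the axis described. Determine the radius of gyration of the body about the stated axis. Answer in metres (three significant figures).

Point mass: I_cm = 0; centre at d = 0.354 m, so I = I_cm + Md² gives I = 0 + (4.35)(0.354)² = 0.54512 kg m².
Thin rod: I_cm = (1/12)ML² = (1/12)(3.15)(1.27)² = 0.42339 kg m²; axis through the centre, so I = 0.42339 kg m².
Spherical shell: I_cm = (2/3)MR² = (2/3)(3.5)(0.375)² = 0.32812 kg m²; centre at d = 0.408 m, so I = I_cm + Md² gives I = 0.32812 + (3.5)(0.408)² = 0.91075 kg m².
Total I = 1.8793 kg m²; total mass M = 11 kg.
k = √(I/M) = √(1.8793/11) = 0.41333 m.

0.413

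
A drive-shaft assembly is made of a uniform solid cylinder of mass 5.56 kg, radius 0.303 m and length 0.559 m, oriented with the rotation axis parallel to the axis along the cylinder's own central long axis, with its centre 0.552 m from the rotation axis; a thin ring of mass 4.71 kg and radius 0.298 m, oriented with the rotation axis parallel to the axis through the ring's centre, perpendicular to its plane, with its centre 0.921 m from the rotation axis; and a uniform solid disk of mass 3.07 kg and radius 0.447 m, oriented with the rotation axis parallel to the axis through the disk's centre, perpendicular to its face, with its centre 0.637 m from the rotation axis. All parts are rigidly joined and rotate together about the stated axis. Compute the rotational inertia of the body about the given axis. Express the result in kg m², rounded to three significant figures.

Solid cylinder: I_cm = (1/2)MR² = (1/2)(5.56)(0.303)² = 0.25523 kg m²; centre at d = 0.552 m, so I = I_cm + Md² gives I = 0.25523 + (5.56)(0.552)² = 1.9494 kg m².
Thin ring: I_cm = MR² = (4.71)(0.298)² = 0.41827 kg m²; centre at d = 0.921 m, so I = I_cm + Md² gives I = 0.41827 + (4.71)(0.921)² = 4.4135 kg m².
Solid disk: I_cm = (1/2)MR² = (1/2)(3.07)(0.447)² = 0.30671 kg m²; centre at d = 0.637 m, so I = I_cm + Md² gives I = 0.30671 + (3.07)(0.637)² = 1.5524 kg m².
Total I = 1.9494 + 4.4135 + 1.5524 = 7.9153 kg m².

7.92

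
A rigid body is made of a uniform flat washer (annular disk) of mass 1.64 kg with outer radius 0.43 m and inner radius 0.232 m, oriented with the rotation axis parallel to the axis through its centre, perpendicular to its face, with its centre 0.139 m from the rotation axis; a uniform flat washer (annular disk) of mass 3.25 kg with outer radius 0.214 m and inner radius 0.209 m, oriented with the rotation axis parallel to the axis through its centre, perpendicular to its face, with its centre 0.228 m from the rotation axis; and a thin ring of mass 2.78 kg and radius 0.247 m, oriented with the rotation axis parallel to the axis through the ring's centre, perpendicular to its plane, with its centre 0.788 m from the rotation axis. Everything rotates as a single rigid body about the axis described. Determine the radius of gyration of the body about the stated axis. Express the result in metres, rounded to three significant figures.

0.564

Annular disk: I_cm = (1/2)M(R²+r²) = (1/2)(1.64)[(0.43)² + (0.232)²] = 0.19575 kg m²; centre at d = 0.139 m, so the parallel axis theorem gives I = 0.19575 + (1.64)(0.139)² = 0.22744 kg m².
Annular disk: I_cm = (1/2)M(R²+r²) = (1/2)(3.25)[(0.214)² + (0.209)²] = 0.1454 kg m²; centre at d = 0.228 m, so the parallel axis theorem gives I = 0.1454 + (3.25)(0.228)² = 0.31435 kg m².
Thin ring: I_cm = MR² = (2.78)(0.247)² = 0.16961 kg m²; centre at d = 0.788 m, so the parallel axis theorem gives I = 0.16961 + (2.78)(0.788)² = 1.8958 kg m².
Total I = 2.4376 kg m²; total mass M = 7.67 kg.
k = √(I/M) = √(2.4376/7.67) = 0.56375 m.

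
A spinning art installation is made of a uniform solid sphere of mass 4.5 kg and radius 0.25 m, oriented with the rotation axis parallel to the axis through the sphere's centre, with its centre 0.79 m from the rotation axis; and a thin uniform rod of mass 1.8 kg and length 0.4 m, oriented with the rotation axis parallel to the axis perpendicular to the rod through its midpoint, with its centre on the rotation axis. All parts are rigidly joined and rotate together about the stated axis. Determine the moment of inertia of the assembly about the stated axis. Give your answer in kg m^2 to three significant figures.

Solid sphere: I_cm = (2/5)MR² = (2/5)(4.5)(0.25)² = 0.1125 kg m^2; centre at d = 0.79 m, so I = I_cm + Md² gives I = 0.1125 + (4.5)(0.79)² = 2.921 kg m^2.
Thin rod: I_cm = (1/12)ML² = (1/12)(1.8)(0.4)² = 0.024 kg m^2; axis through the centre, so I = 0.024 kg m^2.
Total I = 2.921 + 0.024 = 2.945 kg m^2.

2.94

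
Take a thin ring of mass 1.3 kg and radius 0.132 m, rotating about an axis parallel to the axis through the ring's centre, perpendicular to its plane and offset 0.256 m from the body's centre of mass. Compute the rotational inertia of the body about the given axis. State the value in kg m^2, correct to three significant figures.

I_cm = MR² = (1.3)(0.132)² = 0.022651 kg m^2; centre at d = 0.256 m, so I = I_cm + Md² gives I = 0.022651 + (1.3)(0.256)² = 0.10785 kg m^2.

0.108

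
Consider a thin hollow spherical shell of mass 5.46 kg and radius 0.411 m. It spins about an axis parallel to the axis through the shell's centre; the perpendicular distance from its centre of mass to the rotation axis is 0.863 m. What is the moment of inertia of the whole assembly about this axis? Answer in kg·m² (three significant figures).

I_cm = (2/3)MR² = (2/3)(5.46)(0.411)² = 0.61487 kg·m²; centre at d = 0.863 m, so I = I_cm + Md² gives I = 0.61487 + (5.46)(0.863)² = 4.6813 kg·m².

4.68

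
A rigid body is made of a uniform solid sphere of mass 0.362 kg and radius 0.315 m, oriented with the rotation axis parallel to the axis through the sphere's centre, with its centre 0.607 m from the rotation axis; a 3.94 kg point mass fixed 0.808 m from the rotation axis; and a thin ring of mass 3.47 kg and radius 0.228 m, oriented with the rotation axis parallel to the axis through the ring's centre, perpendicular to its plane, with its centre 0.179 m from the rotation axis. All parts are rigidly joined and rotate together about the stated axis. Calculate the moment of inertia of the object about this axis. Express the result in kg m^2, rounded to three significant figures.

Solid sphere: I_cm = (2/5)MR² = (2/5)(0.362)(0.315)² = 0.014368 kg m^2; centre at d = 0.607 m, so the parallel axis theorem gives I = 0.014368 + (0.362)(0.607)² = 0.14775 kg m^2.
Point mass: I_cm = 0; centre at d = 0.808 m, so the parallel axis theorem gives I = 0 + (3.94)(0.808)² = 2.5723 kg m^2.
Thin ring: I_cm = MR² = (3.47)(0.228)² = 0.18038 kg m^2; centre at d = 0.179 m, so the parallel axis theorem gives I = 0.18038 + (3.47)(0.179)² = 0.29157 kg m^2.
Total I = 0.14775 + 2.5723 + 0.29157 = 3.0116 kg m^2.

3.01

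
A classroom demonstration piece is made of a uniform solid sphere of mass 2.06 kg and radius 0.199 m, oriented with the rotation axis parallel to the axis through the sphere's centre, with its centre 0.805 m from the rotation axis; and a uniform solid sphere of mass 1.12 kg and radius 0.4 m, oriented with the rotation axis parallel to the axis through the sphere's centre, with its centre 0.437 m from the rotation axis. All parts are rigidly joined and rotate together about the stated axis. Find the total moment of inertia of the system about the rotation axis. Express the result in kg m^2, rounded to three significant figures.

1.65

Solid sphere: I_cm = (2/5)MR² = (2/5)(2.06)(0.199)² = 0.032631 kg m^2; centre at d = 0.805 m, so the parallel axis theorem gives I = 0.032631 + (2.06)(0.805)² = 1.3676 kg m^2.
Solid sphere: I_cm = (2/5)MR² = (2/5)(1.12)(0.4)² = 0.07168 kg m^2; centre at d = 0.437 m, so the parallel axis theorem gives I = 0.07168 + (1.12)(0.437)² = 0.28557 kg m^2.
Total I = 1.3676 + 0.28557 = 1.6531 kg m^2.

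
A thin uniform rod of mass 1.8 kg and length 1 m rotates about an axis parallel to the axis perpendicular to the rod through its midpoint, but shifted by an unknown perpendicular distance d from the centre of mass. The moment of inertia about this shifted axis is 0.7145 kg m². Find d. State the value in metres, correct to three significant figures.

0.560

About the centre-of-mass axis, I_cm = (1/12)ML² = (1/12)(1.8)(1)² = 0.15 kg m².
Parallel axis theorem: I = I_cm + Md², so Md² = 0.7145 − 0.15 = 0.5645 kg m².
d = √(0.5645 / 1.8) = 0.56001 m.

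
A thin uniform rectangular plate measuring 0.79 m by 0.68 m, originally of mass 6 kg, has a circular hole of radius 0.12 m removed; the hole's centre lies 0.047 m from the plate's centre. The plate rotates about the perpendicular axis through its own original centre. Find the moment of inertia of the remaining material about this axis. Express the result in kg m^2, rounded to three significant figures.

0.538

Unpierced body about its centre: I₀ = (1/12)M(a²+b²) = (1/12)(6)[(0.79)² + (0.68)²] = 0.54325 kg m^2.
The removed disk has mass m = M·πr²/(ab) = (6)·π(0.12)²/(0.79·0.68) = 0.50527 kg (same uniform areal density).
Its moment of inertia about the rotation axis (parallel-axis theorem): I_hole = (1/2)mr² + md² = (1/2)(0.50527)(0.12)² + (0.50527)(0.047)² = 0.0047541 kg m^2.
Treating the hole as negative mass, I = I₀ − I_hole = 0.54325 − 0.0047541 = 0.5385 kg m^2.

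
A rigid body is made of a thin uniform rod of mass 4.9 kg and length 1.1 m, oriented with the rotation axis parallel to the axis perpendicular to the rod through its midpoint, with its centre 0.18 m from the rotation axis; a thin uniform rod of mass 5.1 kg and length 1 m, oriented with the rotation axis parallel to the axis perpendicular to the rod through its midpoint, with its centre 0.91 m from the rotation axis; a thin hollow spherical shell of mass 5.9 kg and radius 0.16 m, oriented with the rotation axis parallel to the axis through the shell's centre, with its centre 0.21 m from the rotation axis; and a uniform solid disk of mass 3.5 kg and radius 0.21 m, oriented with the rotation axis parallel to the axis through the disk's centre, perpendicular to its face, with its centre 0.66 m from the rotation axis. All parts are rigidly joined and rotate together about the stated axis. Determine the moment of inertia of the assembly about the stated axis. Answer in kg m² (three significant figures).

Thin rod: I_cm = (1/12)ML² = (1/12)(4.9)(1.1)² = 0.49408 kg m²; centre at d = 0.18 m, so I = I_cm + Md² gives I = 0.49408 + (4.9)(0.18)² = 0.65284 kg m².
Thin rod: I_cm = (1/12)ML² = (1/12)(5.1)(1)² = 0.425 kg m²; centre at d = 0.91 m, so I = I_cm + Md² gives I = 0.425 + (5.1)(0.91)² = 4.6483 kg m².
Spherical shell: I_cm = (2/3)MR² = (2/3)(5.9)(0.16)² = 0.10069 kg m²; centre at d = 0.21 m, so I = I_cm + Md² gives I = 0.10069 + (5.9)(0.21)² = 0.36088 kg m².
Solid disk: I_cm = (1/2)MR² = (1/2)(3.5)(0.21)² = 0.077175 kg m²; centre at d = 0.66 m, so I = I_cm + Md² gives I = 0.077175 + (3.5)(0.66)² = 1.6018 kg m².
Total I = 0.65284 + 4.6483 + 0.36088 + 1.6018 = 7.2638 kg m².

7.26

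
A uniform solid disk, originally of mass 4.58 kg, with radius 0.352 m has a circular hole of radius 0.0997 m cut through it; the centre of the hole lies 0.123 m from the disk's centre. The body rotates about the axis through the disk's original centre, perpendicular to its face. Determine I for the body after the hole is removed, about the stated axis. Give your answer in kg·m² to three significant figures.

Unpierced body about its centre: I₀ = (1/2)MR² = (1/2)(4.58)(0.352)² = 0.28374 kg·m².
The removed disk has mass m = M·(r/R)² = (4.58)(0.0997/0.352)² = 0.36743 kg (same uniform areal density).
Its moment of inertia about the rotation axis (parallel-axis theorem): I_hole = (1/2)mr² + md² = (1/2)(0.36743)(0.0997)² + (0.36743)(0.123)² = 0.0073849 kg·m².
Treating the hole as negative mass, I = I₀ − I_hole = 0.28374 − 0.0073849 = 0.27636 kg·m².

0.276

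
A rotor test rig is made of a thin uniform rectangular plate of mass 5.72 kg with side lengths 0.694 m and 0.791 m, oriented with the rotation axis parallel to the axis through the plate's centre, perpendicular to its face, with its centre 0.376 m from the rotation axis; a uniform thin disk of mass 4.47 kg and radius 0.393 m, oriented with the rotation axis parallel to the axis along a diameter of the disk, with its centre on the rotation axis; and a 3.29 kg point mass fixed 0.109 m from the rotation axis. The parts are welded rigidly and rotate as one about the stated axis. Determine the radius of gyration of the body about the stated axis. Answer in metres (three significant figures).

Rectangular plate: I_cm = (1/12)M(a²+b²) = (1/12)(5.72)[(0.694)² + (0.791)²] = 0.52782 kg·m²; centre at d = 0.376 m, so the parallel axis theorem gives I = 0.52782 + (5.72)(0.376)² = 1.3365 kg·m².
Thin disk: I_cm = (1/4)MR² = (1/4)(4.47)(0.393)² = 0.1726 kg·m²; axis through the centre, so I = 0.1726 kg·m².
Point mass: I_cm = 0; centre at d = 0.109 m, so the parallel axis theorem gives I = 0 + (3.29)(0.109)² = 0.039088 kg·m².
Total I = 1.5482 kg·m²; total mass M = 13.48 kg.
k = √(I/M) = √(1.5482/13.48) = 0.3389 m.

0.339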